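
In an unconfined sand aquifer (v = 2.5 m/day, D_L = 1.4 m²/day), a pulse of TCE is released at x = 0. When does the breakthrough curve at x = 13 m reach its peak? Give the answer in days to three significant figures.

4.98 days

For the 1D instantaneous-source solution, setting ∂C/∂t = 0 at fixed x gives v²t² + 2Dt − x² = 0, so t = (√(D² + v²x²) − D)/v².
√(D² + v²x²) = √(1.4² + 2.5² × 13²) = 32.53; v² = 6.25.
t = (32.53 − 1.4)/6.25 = 4.98 days (vs. the pure-advection estimate x/v = 5.20 d).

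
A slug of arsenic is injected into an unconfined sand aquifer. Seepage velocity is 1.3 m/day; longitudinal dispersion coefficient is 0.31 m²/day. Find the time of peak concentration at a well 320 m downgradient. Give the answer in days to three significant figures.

246 days

For the 1D instantaneous-source solution, setting ∂C/∂t = 0 at fixed x gives v²t² + 2Dt − x² = 0, so t = (√(D² + v²x²) − D)/v².
√(D² + v²x²) = √(0.31² + 1.3² × 320²) = 416.0; v² = 1.69.
t = (416.0 − 0.31)/1.69 = 246 days (vs. the pure-advection estimate x/v = 246 d).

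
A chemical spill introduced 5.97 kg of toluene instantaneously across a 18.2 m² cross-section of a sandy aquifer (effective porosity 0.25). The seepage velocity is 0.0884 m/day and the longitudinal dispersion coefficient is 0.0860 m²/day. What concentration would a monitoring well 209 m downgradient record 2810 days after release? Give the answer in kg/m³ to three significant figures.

For an instantaneous plane source, C(x,t) = M/(n_e·A·√(4πDt)) · exp(−(x−vt)²/(4Dt)), with n_e·A the pore (flow) area.
Plume center vt = 0.0884 × 2810 = 248.404 m, so the well at 209 m is 39.404 m upgradient of the peak.
√(4πDt) = 55.11 m, giving peak height M/(n_e·A·√(4πDt)) = 5.97/(0.25 × 18.2 × 55.11) = 0.02381 kg/m³.
(x−vt)²/(4Dt) = (-39.404)²/(4 × 0.0860 × 2810) = 1.606; exp(−1.606) = 0.2007.
C = 0.02381 × 0.2007 = 0.00478 kg/m³.

0.00478 kg/m³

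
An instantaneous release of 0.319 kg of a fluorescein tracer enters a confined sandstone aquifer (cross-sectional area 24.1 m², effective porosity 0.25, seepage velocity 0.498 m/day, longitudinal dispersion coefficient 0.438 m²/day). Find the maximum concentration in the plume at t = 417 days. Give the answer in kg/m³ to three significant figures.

0.00111 kg/m³

The peak of an instantaneous 1D plume sits at x = vt; there the Gaussian factor is 1 and C_max = M/(n_e·A·√(4πDt)), where n_e·A is the pore area the mass is dissolved in.
√(4πDt) = √(4π × 0.438 × 417) = 47.91 m, so C_max = 0.319/(0.25 × 24.1 × 47.91) = 0.00111 kg/m³.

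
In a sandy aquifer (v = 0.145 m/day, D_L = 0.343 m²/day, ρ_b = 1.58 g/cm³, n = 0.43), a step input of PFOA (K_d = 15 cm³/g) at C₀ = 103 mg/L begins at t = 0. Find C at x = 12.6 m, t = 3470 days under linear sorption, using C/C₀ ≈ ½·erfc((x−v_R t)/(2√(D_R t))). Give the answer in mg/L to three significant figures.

29.7 mg/L

Retardation factor R = 1 + ρ_b·K_d/n = 1 + 1.58 × 15/0.43 = 56.12.
Sorption retards both mechanisms: v_R = v/R = 0.002584 m/day, D_R = D/R = 0.006112 m²/day.
v_R·t = 0.002584 × 3470 = 8.96648 m; 2√(D_R t) = 9.211 m; argument = (12.6 − 8.96648)/9.211 = 0.3945.
C = C₀ × ½·erfc(0.3945) = 103 × 0.2885 = 29.7 mg/L.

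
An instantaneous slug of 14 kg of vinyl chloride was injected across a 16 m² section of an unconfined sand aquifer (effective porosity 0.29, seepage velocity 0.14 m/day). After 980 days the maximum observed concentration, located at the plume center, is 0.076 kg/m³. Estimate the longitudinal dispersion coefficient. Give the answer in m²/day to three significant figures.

0.128 m²/day

At the plume center C_max = M/(n_e·A·√(4πDt)), so D = M²/(4πt·(n_e·A·C_max)²).
n_e·A·C_max = 0.29 × 16 × 0.076 = 0.3526 kg/m.
D = 14²/(4π × 980 × 0.3526²) = 0.128 m²/day.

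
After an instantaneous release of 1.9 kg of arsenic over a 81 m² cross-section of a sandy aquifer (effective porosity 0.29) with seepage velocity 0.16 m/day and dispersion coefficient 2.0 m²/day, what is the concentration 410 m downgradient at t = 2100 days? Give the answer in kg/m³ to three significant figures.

For an instantaneous plane source, C(x,t) = M/(n_e·A·√(4πDt)) · exp(−(x−vt)²/(4Dt)), with n_e·A the pore (flow) area.
Plume center vt = 0.16 × 2100 = 336 m, so the well at 410 m is 74 m downgradient of the peak.
√(4πDt) = 229.7 m, giving peak height M/(n_e·A·√(4πDt)) = 1.9/(0.29 × 81 × 229.7) = 0.0003521 kg/m³.
(x−vt)²/(4Dt) = (74)²/(4 × 2.0 × 2100) = 0.3260; exp(−0.3260) = 0.7218.
C = 0.0003521 × 0.7218 = 0.000254 kg/m³.

0.000254 kg/m³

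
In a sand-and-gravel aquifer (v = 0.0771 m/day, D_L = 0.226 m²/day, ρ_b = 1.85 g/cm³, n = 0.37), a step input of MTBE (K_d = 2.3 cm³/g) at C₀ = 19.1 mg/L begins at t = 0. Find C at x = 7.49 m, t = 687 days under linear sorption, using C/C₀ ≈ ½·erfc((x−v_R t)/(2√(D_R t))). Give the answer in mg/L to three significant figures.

Retardation factor R = 1 + ρ_b·K_d/n = 1 + 1.85 × 2.3/0.37 = 12.50.
Sorption retards both mechanisms: v_R = v/R = 0.006168 m/day, D_R = D/R = 0.01808 m²/day.
v_R·t = 0.006168 × 687 = 4.237416 m; 2√(D_R t) = 7.049 m; argument = (7.49 − 4.237416)/7.049 = 0.4614.
C = C₀ × ½·erfc(0.4614) = 19.1 × 0.2570 = 4.91 mg/L.

4.91 mg/L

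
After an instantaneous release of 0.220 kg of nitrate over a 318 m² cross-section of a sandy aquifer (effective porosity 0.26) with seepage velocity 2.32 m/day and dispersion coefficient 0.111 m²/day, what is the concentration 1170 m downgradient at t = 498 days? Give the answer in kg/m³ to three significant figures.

3.83e-05 kg/m³

For an instantaneous plane source, C(x,t) = M/(n_e·A·√(4πDt)) · exp(−(x−vt)²/(4Dt)), with n_e·A the pore (flow) area.
Plume center vt = 2.32 × 498 = 1155.36 m, so the well at 1170 m is 14.64 m downgradient of the peak.
√(4πDt) = 26.36 m, giving peak height M/(n_e·A·√(4πDt)) = 0.220/(0.26 × 318 × 26.36) = 0.0001009 kg/m³.
(x−vt)²/(4Dt) = (14.64)²/(4 × 0.111 × 498) = 0.9693; exp(−0.9693) = 0.3793.
C = 0.0001009 × 0.3793 = 3.83e-05 kg/m³.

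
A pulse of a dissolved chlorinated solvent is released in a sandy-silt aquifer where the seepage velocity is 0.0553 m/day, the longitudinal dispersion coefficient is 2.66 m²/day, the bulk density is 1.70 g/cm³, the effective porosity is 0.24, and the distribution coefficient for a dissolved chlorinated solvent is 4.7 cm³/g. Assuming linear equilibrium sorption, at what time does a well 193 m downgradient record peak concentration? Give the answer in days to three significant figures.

93500 days

Retardation factor R = 1 + ρ_b·K_d/n = 1 + 1.70 × 4.7/0.24 = 34.29.
Sorption retards both mechanisms: v_R = v/R = 0.001613 m/day, D_R = D/R = 0.07757 m²/day.
Peak time from v_R²t² + 2D_R t − x² = 0: t = (√(D_R² + v_R²x²) − D_R)/v_R².
√(D_R² + v_R²x²) = √(0.07757² + 0.001613² × 193²) = 0.3208; v_R² = 2.602e-06.
t = (0.3208 − 0.07757)/2.602e-06 = 93500 days.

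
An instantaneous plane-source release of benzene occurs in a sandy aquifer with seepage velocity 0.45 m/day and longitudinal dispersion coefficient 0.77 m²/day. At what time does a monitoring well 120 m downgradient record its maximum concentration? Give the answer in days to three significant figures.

263 days

For the 1D instantaneous-source solution, setting ∂C/∂t = 0 at fixed x gives v²t² + 2Dt − x² = 0, so t = (√(D² + v²x²) − D)/v².
√(D² + v²x²) = √(0.77² + 0.45² × 120²) = 54.01; v² = 0.2025.
t = (54.01 − 0.77)/0.2025 = 263 days (vs. the pure-advection estimate x/v = 267 d).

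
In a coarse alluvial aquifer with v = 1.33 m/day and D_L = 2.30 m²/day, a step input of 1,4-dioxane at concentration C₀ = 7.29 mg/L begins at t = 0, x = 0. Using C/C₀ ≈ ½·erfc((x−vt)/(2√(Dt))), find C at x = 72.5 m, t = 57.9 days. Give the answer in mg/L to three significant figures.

4.44 mg/L

For a continuous step input, C/C₀ ≈ ½·erfc((x−vt)/(2√(Dt))).
vt = 1.33 × 57.9 = 77.007 m and 2√(Dt) = 2√(2.30 × 57.9) = 23.08 m.
Argument (x−vt)/(2√(Dt)) = (72.5 − 77.007)/23.08 = -0.1953; ½·erfc(-0.1953) = 0.6088.
C = 7.29 × 0.6088 = 4.44 mg/L.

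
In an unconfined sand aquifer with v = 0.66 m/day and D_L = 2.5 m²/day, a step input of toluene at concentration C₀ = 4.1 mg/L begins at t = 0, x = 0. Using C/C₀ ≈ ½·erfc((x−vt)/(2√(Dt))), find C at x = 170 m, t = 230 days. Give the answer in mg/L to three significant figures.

For a continuous step input, C/C₀ ≈ ½·erfc((x−vt)/(2√(Dt))).
vt = 0.66 × 230 = 151.8 m and 2√(Dt) = 2√(2.5 × 230) = 47.96 m.
Argument (x−vt)/(2√(Dt)) = (170 − 151.8)/47.96 = 0.3795; ½·erfc(0.3795) = 0.2957.
C = 4.1 × 0.2957 = 1.21 mg/L.

1.21 mg/L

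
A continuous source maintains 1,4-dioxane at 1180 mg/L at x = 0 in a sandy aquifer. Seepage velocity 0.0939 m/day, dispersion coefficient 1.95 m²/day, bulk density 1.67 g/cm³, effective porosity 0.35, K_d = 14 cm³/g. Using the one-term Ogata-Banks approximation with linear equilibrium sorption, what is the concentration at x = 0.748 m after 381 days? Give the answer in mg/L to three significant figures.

568 mg/L

Retardation factor R = 1 + ρ_b·K_d/n = 1 + 1.67 × 14/0.35 = 67.80.
Sorption retards both mechanisms: v_R = v/R = 0.001385 m/day, D_R = D/R = 0.02876 m²/day.
v_R·t = 0.001385 × 381 = 0.527685 m; 2√(D_R t) = 6.620 m; argument = (0.748 − 0.527685)/6.620 = 0.03328.
C = C₀ × ½·erfc(0.03328) = 1180 × 0.4812 = 568 mg/L.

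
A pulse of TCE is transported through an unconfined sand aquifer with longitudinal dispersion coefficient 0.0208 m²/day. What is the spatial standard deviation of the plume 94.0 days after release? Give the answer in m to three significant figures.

Dispersive spreading gives a Gaussian with σ² = 2Dt; advection only shifts the center.
σ = √(2 × 0.0208 × 94.0) = 1.98 m.

1.98 m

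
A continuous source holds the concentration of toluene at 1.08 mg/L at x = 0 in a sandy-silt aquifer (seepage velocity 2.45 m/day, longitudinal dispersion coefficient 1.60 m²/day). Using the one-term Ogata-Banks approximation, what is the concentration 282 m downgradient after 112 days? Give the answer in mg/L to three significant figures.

0.372 mg/L

For a continuous step input, C/C₀ ≈ ½·erfc((x−vt)/(2√(Dt))).
vt = 2.45 × 112 = 274.4 m and 2√(Dt) = 2√(1.60 × 112) = 26.77 m.
Argument (x−vt)/(2√(Dt)) = (282 − 274.4)/26.77 = 0.2839; ½·erfc(0.2839) = 0.3440.
C = 1.08 × 0.3440 = 0.372 mg/L.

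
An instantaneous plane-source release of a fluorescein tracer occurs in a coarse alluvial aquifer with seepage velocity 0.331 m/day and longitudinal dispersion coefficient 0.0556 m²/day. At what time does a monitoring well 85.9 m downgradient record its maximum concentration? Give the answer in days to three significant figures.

259 days

For the 1D instantaneous-source solution, setting ∂C/∂t = 0 at fixed x gives v²t² + 2Dt − x² = 0, so t = (√(D² + v²x²) − D)/v².
√(D² + v²x²) = √(0.0556² + 0.331² × 85.9²) = 28.43; v² = 0.109561.
t = (28.43 − 0.0556)/0.109561 = 259 days (vs. the pure-advection estimate x/v = 260 d).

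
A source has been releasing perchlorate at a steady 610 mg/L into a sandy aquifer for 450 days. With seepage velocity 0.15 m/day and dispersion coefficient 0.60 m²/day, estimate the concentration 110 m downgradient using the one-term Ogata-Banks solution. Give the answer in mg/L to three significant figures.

20.6 mg/L

For a continuous step input, C/C₀ ≈ ½·erfc((x−vt)/(2√(Dt))).
vt = 0.15 × 450 = 67.5 m and 2√(Dt) = 2√(0.60 × 450) = 32.86 m.
Argument (x−vt)/(2√(Dt)) = (110 − 67.5)/32.86 = 1.293; ½·erfc(1.293) = 0.03373.
C = 610 × 0.03373 = 20.6 mg/L.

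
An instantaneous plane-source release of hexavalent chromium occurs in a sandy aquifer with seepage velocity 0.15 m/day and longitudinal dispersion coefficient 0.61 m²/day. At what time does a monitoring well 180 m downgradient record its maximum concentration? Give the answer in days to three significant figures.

For the 1D instantaneous-source solution, setting ∂C/∂t = 0 at fixed x gives v²t² + 2Dt − x² = 0, so t = (√(D² + v²x²) − D)/v².
√(D² + v²x²) = √(0.61² + 0.15² × 180²) = 27.01; v² = 0.0225.
t = (27.01 − 0.61)/0.0225 = 1170 days (vs. the pure-advection estimate x/v = 1200 d).

1170 days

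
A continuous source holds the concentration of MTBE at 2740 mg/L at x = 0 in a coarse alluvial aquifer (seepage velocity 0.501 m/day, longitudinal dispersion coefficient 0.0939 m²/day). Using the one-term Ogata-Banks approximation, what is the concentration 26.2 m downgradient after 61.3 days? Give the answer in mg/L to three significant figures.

2490 mg/L

For a continuous step input, C/C₀ ≈ ½·erfc((x−vt)/(2√(Dt))).
vt = 0.501 × 61.3 = 30.7113 m and 2√(Dt) = 2√(0.0939 × 61.3) = 4.798 m.
Argument (x−vt)/(2√(Dt)) = (26.2 − 30.7113)/4.798 = -0.9402; ½·erfc(-0.9402) = 0.9082.
C = 2740 × 0.9082 = 2490 mg/L.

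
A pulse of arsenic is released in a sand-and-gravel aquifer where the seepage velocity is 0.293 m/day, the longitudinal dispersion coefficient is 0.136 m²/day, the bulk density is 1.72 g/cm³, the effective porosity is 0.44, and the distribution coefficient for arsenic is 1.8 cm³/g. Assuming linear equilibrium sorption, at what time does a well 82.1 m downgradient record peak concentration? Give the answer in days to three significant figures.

Retardation factor R = 1 + ρ_b·K_d/n = 1 + 1.72 × 1.8/0.44 = 8.036.
Sorption retards both mechanisms: v_R = v/R = 0.03646 m/day, D_R = D/R = 0.01692 m²/day.
Peak time from v_R²t² + 2D_R t − x² = 0: t = (√(D_R² + v_R²x²) − D_R)/v_R².
√(D_R² + v_R²x²) = √(0.01692² + 0.03646² × 82.1²) = 2.993; v_R² = 0.001329.
t = (2.993 − 0.01692)/0.001329 = 2240 days.

2240 days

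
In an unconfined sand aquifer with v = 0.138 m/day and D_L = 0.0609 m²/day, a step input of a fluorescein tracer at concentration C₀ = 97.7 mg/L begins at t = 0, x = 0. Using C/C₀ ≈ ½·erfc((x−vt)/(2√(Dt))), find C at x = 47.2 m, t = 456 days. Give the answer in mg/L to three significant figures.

96.0 mg/L

For a continuous step input, C/C₀ ≈ ½·erfc((x−vt)/(2√(Dt))).
vt = 0.138 × 456 = 62.928 m and 2√(Dt) = 2√(0.0609 × 456) = 10.54 m.
Argument (x−vt)/(2√(Dt)) = (47.2 − 62.928)/10.54 = -1.492; ½·erfc(-1.492) = 0.9826.
C = 97.7 × 0.9826 = 96.0 mg/L.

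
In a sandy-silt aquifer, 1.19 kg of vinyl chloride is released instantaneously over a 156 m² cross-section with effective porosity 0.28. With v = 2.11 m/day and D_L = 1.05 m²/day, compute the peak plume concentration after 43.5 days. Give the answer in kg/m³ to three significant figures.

0.00114 kg/m³

The peak of an instantaneous 1D plume sits at x = vt; there the Gaussian factor is 1 and C_max = M/(n_e·A·√(4πDt)), where n_e·A is the pore area the mass is dissolved in.
√(4πDt) = √(4π × 1.05 × 43.5) = 23.96 m, so C_max = 1.19/(0.28 × 156 × 23.96) = 0.00114 kg/m³.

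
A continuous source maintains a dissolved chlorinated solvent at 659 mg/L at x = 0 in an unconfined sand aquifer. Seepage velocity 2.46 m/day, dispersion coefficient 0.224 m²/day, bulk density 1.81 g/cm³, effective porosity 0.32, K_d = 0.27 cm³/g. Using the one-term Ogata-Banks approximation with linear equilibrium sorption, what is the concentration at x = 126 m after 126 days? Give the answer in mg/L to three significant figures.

158 mg/L

Retardation factor R = 1 + ρ_b·K_d/n = 1 + 1.81 × 0.27/0.32 = 2.527.
Sorption retards both mechanisms: v_R = v/R = 0.9735 m/day, D_R = D/R = 0.08864 m²/day.
v_R·t = 0.9735 × 126 = 122.661 m; 2√(D_R t) = 6.684 m; argument = (126 − 122.661)/6.684 = 0.4996.
C = C₀ × ½·erfc(0.4996) = 659 × 0.2399 = 158 mg/L.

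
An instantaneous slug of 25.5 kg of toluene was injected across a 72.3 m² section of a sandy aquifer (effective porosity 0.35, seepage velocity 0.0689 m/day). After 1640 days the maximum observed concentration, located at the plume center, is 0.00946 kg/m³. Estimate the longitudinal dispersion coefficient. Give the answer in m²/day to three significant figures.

At the plume center C_max = M/(n_e·A·√(4πDt)), so D = M²/(4πt·(n_e·A·C_max)²).
n_e·A·C_max = 0.35 × 72.3 × 0.00946 = 0.2394 kg/m.
D = 25.5²/(4π × 1640 × 0.2394²) = 0.551 m²/day.

0.551 m²/day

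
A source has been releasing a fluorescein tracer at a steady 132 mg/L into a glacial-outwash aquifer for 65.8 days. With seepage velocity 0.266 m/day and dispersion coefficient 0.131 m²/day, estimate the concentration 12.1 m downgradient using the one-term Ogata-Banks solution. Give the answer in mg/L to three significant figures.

For a continuous step input, C/C₀ ≈ ½·erfc((x−vt)/(2√(Dt))).
vt = 0.266 × 65.8 = 17.5028 m and 2√(Dt) = 2√(0.131 × 65.8) = 5.872 m.
Argument (x−vt)/(2√(Dt)) = (12.1 − 17.5028)/5.872 = -0.9201; ½·erfc(-0.9201) = 0.9034.
C = 132 × 0.9034 = 119 mg/L.

119 mg/L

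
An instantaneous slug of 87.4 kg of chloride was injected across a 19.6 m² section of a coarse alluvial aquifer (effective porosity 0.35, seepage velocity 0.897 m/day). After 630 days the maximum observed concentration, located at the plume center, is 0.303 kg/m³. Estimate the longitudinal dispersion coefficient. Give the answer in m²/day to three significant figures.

0.223 m²/day

At the plume center C_max = M/(n_e·A·√(4πDt)), so D = M²/(4πt·(n_e·A·C_max)²).
n_e·A·C_max = 0.35 × 19.6 × 0.303 = 2.079 kg/m.
D = 87.4²/(4π × 630 × 2.079²) = 0.223 m²/day.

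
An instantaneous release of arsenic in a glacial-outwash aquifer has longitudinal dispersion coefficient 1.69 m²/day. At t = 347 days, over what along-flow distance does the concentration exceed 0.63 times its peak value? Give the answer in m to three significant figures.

65.8 m

The plume is Gaussian with σ = √(2Dt) = √(2 × 1.69 × 347) = 34.25 m.
C/C_peak = exp(−Δx²/(2σ²)) = 0.63 ⇒ Δx = σ·√(−2 ln 0.63) = 34.25 × 0.9613 = 32.92 m.
Width = 2Δx = 65.8 m.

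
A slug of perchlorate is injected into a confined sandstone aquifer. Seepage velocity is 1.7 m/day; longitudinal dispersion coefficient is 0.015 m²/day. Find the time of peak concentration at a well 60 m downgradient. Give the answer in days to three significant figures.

For the 1D instantaneous-source solution, setting ∂C/∂t = 0 at fixed x gives v²t² + 2Dt − x² = 0, so t = (√(D² + v²x²) − D)/v².
√(D² + v²x²) = √(0.015² + 1.7² × 60²) = 102.0; v² = 2.89.
t = (102.0 − 0.015)/2.89 = 35.3 days (vs. the pure-advection estimate x/v = 35.3 d).

35.3 days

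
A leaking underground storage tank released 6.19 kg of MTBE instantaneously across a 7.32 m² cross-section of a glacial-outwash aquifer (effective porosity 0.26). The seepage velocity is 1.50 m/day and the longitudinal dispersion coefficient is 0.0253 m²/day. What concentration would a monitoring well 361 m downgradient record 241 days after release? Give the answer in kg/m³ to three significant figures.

For an instantaneous plane source, C(x,t) = M/(n_e·A·√(4πDt)) · exp(−(x−vt)²/(4Dt)), with n_e·A the pore (flow) area.
Plume center vt = 1.50 × 241 = 361.5 m, so the well at 361 m is 0.5 m upgradient of the peak.
√(4πDt) = 8.753 m, giving peak height M/(n_e·A·√(4πDt)) = 6.19/(0.26 × 7.32 × 8.753) = 0.3716 kg/m³.
(x−vt)²/(4Dt) = (-0.5)²/(4 × 0.0253 × 241) = 0.01025; exp(−0.01025) = 0.9898.
C = 0.3716 × 0.9898 = 0.368 kg/m³.

0.368 kg/m³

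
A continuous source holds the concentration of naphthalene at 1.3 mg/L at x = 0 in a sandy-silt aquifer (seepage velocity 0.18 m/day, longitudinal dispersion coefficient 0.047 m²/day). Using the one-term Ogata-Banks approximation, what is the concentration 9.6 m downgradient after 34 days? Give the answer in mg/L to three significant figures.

0.0335 mg/L

For a continuous step input, C/C₀ ≈ ½·erfc((x−vt)/(2√(Dt))).
vt = 0.18 × 34 = 6.12 m and 2√(Dt) = 2√(0.047 × 34) = 2.528 m.
Argument (x−vt)/(2√(Dt)) = (9.6 − 6.12)/2.528 = 1.377; ½·erfc(1.377) = 0.02575.
C = 1.3 × 0.02575 = 0.0335 mg/L.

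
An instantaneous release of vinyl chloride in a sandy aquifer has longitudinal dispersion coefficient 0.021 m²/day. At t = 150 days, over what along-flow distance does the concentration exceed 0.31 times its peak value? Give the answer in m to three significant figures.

7.68 m

The plume is Gaussian with σ = √(2Dt) = √(2 × 0.021 × 150) = 2.510 m.
C/C_peak = exp(−Δx²/(2σ²)) = 0.31 ⇒ Δx = σ·√(−2 ln 0.31) = 2.510 × 1.530 = 3.840 m.
Width = 2Δx = 7.68 m.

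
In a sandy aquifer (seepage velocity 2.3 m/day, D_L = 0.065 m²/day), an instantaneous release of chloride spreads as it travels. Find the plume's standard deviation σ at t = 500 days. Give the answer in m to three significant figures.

8.06 m

Dispersive spreading gives a Gaussian with σ² = 2Dt; advection only shifts the center.
σ = √(2 × 0.065 × 500) = 8.06 m.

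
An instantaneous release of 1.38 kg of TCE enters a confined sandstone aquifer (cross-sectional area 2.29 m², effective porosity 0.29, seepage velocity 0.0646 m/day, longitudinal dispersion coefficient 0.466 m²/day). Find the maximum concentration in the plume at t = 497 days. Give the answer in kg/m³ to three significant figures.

The peak of an instantaneous 1D plume sits at x = vt; there the Gaussian factor is 1 and C_max = M/(n_e·A·√(4πDt)), where n_e·A is the pore area the mass is dissolved in.
√(4πDt) = √(4π × 0.466 × 497) = 53.95 m, so C_max = 1.38/(0.29 × 2.29 × 53.95) = 0.0385 kg/m³.

0.0385 kg/m³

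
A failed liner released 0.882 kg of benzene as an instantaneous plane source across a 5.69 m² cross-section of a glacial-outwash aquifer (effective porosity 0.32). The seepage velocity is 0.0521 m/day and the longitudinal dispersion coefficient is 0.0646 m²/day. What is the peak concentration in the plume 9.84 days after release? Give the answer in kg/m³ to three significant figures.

0.171 kg/m³

The peak of an instantaneous 1D plume sits at x = vt; there the Gaussian factor is 1 and C_max = M/(n_e·A·√(4πDt)), where n_e·A is the pore area the mass is dissolved in.
√(4πDt) = √(4π × 0.0646 × 9.84) = 2.826 m, so C_max = 0.882/(0.32 × 5.69 × 2.826) = 0.171 kg/m³.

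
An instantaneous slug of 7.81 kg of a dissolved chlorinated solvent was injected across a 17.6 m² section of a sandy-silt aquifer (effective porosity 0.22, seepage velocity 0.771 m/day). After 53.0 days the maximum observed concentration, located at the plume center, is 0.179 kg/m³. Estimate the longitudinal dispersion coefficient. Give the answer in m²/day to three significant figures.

0.191 m²/day

At the plume center C_max = M/(n_e·A·√(4πDt)), so D = M²/(4πt·(n_e·A·C_max)²).
n_e·A·C_max = 0.22 × 17.6 × 0.179 = 0.6931 kg/m.
D = 7.81²/(4π × 53.0 × 0.6931²) = 0.191 m²/day.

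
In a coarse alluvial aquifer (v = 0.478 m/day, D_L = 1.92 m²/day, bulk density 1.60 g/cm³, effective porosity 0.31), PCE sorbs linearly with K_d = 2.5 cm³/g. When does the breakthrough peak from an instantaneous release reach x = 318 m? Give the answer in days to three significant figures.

9130 days

Retardation factor R = 1 + ρ_b·K_d/n = 1 + 1.60 × 2.5/0.31 = 13.90.
Sorption retards both mechanisms: v_R = v/R = 0.03439 m/day, D_R = D/R = 0.1381 m²/day.
Peak time from v_R²t² + 2D_R t − x² = 0: t = (√(D_R² + v_R²x²) − D_R)/v_R².
√(D_R² + v_R²x²) = √(0.1381² + 0.03439² × 318²) = 10.94; v_R² = 0.001183.
t = (10.94 − 0.1381)/0.001183 = 9130 days.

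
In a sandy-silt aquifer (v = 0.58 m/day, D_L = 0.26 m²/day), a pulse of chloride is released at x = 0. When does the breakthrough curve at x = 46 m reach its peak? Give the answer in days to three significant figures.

78.5 days

For the 1D instantaneous-source solution, setting ∂C/∂t = 0 at fixed x gives v²t² + 2Dt − x² = 0, so t = (√(D² + v²x²) − D)/v².
√(D² + v²x²) = √(0.26² + 0.58² × 46²) = 26.68; v² = 0.3364.
t = (26.68 − 0.26)/0.3364 = 78.5 days (vs. the pure-advection estimate x/v = 79.3 d).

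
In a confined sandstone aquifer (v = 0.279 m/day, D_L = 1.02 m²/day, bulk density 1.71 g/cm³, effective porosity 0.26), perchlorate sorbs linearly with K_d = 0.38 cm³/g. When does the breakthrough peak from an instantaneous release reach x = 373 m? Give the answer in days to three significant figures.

Retardation factor R = 1 + ρ_b·K_d/n = 1 + 1.71 × 0.38/0.26 = 3.499.
Sorption retards both mechanisms: v_R = v/R = 0.07974 m/day, D_R = D/R = 0.2915 m²/day.
Peak time from v_R²t² + 2D_R t − x² = 0: t = (√(D_R² + v_R²x²) − D_R)/v_R².
√(D_R² + v_R²x²) = √(0.2915² + 0.07974² × 373²) = 29.74; v_R² = 0.006358.
t = (29.74 − 0.2915)/0.006358 = 4630 days.

4630 days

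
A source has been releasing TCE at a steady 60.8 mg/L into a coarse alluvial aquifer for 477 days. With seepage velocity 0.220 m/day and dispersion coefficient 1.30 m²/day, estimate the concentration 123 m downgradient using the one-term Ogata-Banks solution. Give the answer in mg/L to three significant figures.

18.5 mg/L

For a continuous step input, C/C₀ ≈ ½·erfc((x−vt)/(2√(Dt))).
vt = 0.220 × 477 = 104.94 m and 2√(Dt) = 2√(1.30 × 477) = 49.80 m.
Argument (x−vt)/(2√(Dt)) = (123 − 104.94)/49.80 = 0.3627; ½·erfc(0.3627) = 0.3040.
C = 60.8 × 0.3040 = 18.5 mg/L.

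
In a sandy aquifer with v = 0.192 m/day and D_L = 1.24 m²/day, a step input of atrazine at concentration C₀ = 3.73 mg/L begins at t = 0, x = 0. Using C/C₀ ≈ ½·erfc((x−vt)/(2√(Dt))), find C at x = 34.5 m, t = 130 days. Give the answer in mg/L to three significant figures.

For a continuous step input, C/C₀ ≈ ½·erfc((x−vt)/(2√(Dt))).
vt = 0.192 × 130 = 24.96 m and 2√(Dt) = 2√(1.24 × 130) = 25.39 m.
Argument (x−vt)/(2√(Dt)) = (34.5 − 24.96)/25.39 = 0.3757; ½·erfc(0.3757) = 0.2976.
C = 3.73 × 0.2976 = 1.11 mg/L.

1.11 mg/L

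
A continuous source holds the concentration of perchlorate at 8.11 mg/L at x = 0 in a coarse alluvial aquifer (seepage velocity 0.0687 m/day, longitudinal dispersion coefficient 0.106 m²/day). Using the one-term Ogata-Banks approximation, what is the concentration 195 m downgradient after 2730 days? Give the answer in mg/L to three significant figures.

For a continuous step input, C/C₀ ≈ ½·erfc((x−vt)/(2√(Dt))).
vt = 0.0687 × 2730 = 187.551 m and 2√(Dt) = 2√(0.106 × 2730) = 34.02 m.
Argument (x−vt)/(2√(Dt)) = (195 − 187.551)/34.02 = 0.2190; ½·erfc(0.2190) = 0.3784.
C = 8.11 × 0.3784 = 3.07 mg/L.

3.07 mg/L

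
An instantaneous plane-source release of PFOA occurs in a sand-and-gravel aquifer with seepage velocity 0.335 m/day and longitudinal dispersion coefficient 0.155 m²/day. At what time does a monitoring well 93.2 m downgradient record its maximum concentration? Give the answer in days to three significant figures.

277 days

For the 1D instantaneous-source solution, setting ∂C/∂t = 0 at fixed x gives v²t² + 2Dt − x² = 0, so t = (√(D² + v²x²) − D)/v².
√(D² + v²x²) = √(0.155² + 0.335² × 93.2²) = 31.22; v² = 0.112225.
t = (31.22 − 0.155)/0.112225 = 277 days (vs. the pure-advection estimate x/v = 278 d).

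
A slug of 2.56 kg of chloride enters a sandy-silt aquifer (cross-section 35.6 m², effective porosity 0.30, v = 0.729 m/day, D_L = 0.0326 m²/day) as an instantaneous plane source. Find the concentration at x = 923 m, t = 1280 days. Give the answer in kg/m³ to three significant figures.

For an instantaneous plane source, C(x,t) = M/(n_e·A·√(4πDt)) · exp(−(x−vt)²/(4Dt)), with n_e·A the pore (flow) area.
Plume center vt = 0.729 × 1280 = 933.12 m, so the well at 923 m is 10.12 m upgradient of the peak.
√(4πDt) = 22.90 m, giving peak height M/(n_e·A·√(4πDt)) = 2.56/(0.30 × 35.6 × 22.90) = 0.01047 kg/m³.
(x−vt)²/(4Dt) = (-10.12)²/(4 × 0.0326 × 1280) = 0.6136; exp(−0.6136) = 0.5414.
C = 0.01047 × 0.5414 = 0.00567 kg/m³.

0.00567 kg/m³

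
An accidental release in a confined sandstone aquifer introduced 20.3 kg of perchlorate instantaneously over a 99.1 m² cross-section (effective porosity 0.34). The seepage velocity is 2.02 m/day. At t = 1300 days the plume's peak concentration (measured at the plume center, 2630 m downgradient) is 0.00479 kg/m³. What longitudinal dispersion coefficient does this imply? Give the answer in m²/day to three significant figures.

At the plume center C_max = M/(n_e·A·√(4πDt)), so D = M²/(4πt·(n_e·A·C_max)²).
n_e·A·C_max = 0.34 × 99.1 × 0.00479 = 0.1614 kg/m.
D = 20.3²/(4π × 1300 × 0.1614²) = 0.968 m²/day.

0.968 m²/day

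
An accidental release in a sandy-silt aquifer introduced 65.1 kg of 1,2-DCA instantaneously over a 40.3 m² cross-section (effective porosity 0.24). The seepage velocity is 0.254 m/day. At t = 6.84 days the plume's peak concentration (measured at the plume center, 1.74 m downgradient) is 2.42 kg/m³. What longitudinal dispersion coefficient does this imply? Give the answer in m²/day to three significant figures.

0.0900 m²/day

At the plume center C_max = M/(n_e·A·√(4πDt)), so D = M²/(4πt·(n_e·A·C_max)²).
n_e·A·C_max = 0.24 × 40.3 × 2.42 = 23.41 kg/m.
D = 65.1²/(4π × 6.84 × 23.41²) = 0.0900 m²/day.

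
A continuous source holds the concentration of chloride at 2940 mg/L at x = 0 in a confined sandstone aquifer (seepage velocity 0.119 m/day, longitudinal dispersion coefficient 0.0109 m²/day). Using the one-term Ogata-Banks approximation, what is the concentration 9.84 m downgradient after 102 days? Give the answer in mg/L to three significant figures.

2760 mg/L

For a continuous step input, C/C₀ ≈ ½·erfc((x−vt)/(2√(Dt))).
vt = 0.119 × 102 = 12.138 m and 2√(Dt) = 2√(0.0109 × 102) = 2.109 m.
Argument (x−vt)/(2√(Dt)) = (9.84 − 12.138)/2.109 = -1.090; ½·erfc(-1.090) = 0.9384.
C = 2940 × 0.9384 = 2760 mg/L.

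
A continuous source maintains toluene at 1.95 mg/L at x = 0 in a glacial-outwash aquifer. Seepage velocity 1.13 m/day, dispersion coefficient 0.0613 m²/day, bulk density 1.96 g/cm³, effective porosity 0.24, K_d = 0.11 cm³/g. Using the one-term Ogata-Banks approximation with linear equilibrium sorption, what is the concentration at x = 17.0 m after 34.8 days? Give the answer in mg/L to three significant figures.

Retardation factor R = 1 + ρ_b·K_d/n = 1 + 1.96 × 0.11/0.24 = 1.898.
Sorption retards both mechanisms: v_R = v/R = 0.5954 m/day, D_R = D/R = 0.03230 m²/day.
v_R·t = 0.5954 × 34.8 = 20.71992 m; 2√(D_R t) = 2.120 m; argument = (17.0 − 20.71992)/2.120 = -1.755.
C = C₀ × ½·erfc(-1.755) = 1.95 × 0.9935 = 1.94 mg/L.

1.94 mg/L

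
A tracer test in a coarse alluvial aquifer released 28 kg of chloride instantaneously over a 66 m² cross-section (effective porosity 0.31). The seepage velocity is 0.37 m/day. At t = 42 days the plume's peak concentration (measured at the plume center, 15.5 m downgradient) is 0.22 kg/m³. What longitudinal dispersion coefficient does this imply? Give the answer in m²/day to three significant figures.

0.0733 m²/day

At the plume center C_max = M/(n_e·A·√(4πDt)), so D = M²/(4πt·(n_e·A·C_max)²).
n_e·A·C_max = 0.31 × 66 × 0.22 = 4.501 kg/m.
D = 28²/(4π × 42 × 4.501²) = 0.0733 m²/day.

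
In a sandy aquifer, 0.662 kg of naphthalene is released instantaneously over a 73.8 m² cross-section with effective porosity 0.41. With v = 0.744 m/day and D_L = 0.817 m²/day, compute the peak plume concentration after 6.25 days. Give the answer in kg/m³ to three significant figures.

The peak of an instantaneous 1D plume sits at x = vt; there the Gaussian factor is 1 and C_max = M/(n_e·A·√(4πDt)), where n_e·A is the pore area the mass is dissolved in.
√(4πDt) = √(4π × 0.817 × 6.25) = 8.010 m, so C_max = 0.662/(0.41 × 73.8 × 8.010) = 0.00273 kg/m³.

0.00273 kg/m³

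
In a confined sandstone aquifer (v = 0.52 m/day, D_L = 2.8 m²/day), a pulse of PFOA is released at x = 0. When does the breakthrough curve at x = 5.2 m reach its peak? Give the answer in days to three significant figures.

For the 1D instantaneous-source solution, setting ∂C/∂t = 0 at fixed x gives v²t² + 2Dt − x² = 0, so t = (√(D² + v²x²) − D)/v².
√(D² + v²x²) = √(2.8² + 0.52² × 5.2²) = 3.893; v² = 0.2704.
t = (3.893 − 2.8)/0.2704 = 4.04 days (vs. the pure-advection estimate x/v = 10.0 d).

4.04 days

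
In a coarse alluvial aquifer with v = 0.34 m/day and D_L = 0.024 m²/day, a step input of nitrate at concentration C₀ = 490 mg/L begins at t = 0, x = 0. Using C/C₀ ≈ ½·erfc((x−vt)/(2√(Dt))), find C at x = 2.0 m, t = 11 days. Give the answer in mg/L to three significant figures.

For a continuous step input, C/C₀ ≈ ½·erfc((x−vt)/(2√(Dt))).
vt = 0.34 × 11 = 3.74 m and 2√(Dt) = 2√(0.024 × 11) = 1.028 m.
Argument (x−vt)/(2√(Dt)) = (2.0 − 3.74)/1.028 = -1.693; ½·erfc(-1.693) = 0.9917.
C = 490 × 0.9917 = 486 mg/L.

486 mg/L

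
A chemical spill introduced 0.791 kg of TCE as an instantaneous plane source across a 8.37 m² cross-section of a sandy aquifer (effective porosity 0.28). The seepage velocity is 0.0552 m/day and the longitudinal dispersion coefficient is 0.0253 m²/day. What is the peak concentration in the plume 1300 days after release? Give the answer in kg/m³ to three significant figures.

0.0166 kg/m³

The peak of an instantaneous 1D plume sits at x = vt; there the Gaussian factor is 1 and C_max = M/(n_e·A·√(4πDt)), where n_e·A is the pore area the mass is dissolved in.
√(4πDt) = √(4π × 0.0253 × 1300) = 20.33 m, so C_max = 0.791/(0.28 × 8.37 × 20.33) = 0.0166 kg/m³.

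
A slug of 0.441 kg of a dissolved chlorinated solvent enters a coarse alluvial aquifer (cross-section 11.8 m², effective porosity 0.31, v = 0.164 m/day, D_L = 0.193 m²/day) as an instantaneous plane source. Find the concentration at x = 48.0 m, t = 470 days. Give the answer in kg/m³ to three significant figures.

For an instantaneous plane source, C(x,t) = M/(n_e·A·√(4πDt)) · exp(−(x−vt)²/(4Dt)), with n_e·A the pore (flow) area.
Plume center vt = 0.164 × 470 = 77.08 m, so the well at 48.0 m is 29.08 m upgradient of the peak.
√(4πDt) = 33.76 m, giving peak height M/(n_e·A·√(4πDt)) = 0.441/(0.31 × 11.8 × 33.76) = 0.003571 kg/m³.
(x−vt)²/(4Dt) = (-29.08)²/(4 × 0.193 × 470) = 2.331; exp(−2.331) = 0.09720.
C = 0.003571 × 0.09720 = 0.000347 kg/m³.

0.000347 kg/m³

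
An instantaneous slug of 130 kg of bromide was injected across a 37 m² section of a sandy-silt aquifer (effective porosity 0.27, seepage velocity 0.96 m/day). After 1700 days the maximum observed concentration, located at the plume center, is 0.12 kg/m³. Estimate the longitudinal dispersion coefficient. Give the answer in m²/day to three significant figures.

0.550 m²/day

At the plume center C_max = M/(n_e·A·√(4πDt)), so D = M²/(4πt·(n_e·A·C_max)²).
n_e·A·C_max = 0.27 × 37 × 0.12 = 1.199 kg/m.
D = 130²/(4π × 1700 × 1.199²) = 0.550 m²/day.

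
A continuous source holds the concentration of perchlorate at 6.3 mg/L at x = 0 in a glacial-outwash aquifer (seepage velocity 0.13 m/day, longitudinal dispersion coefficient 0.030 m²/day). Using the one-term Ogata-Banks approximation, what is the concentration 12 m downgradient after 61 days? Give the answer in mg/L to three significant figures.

For a continuous step input, C/C₀ ≈ ½·erfc((x−vt)/(2√(Dt))).
vt = 0.13 × 61 = 7.93 m and 2√(Dt) = 2√(0.030 × 61) = 2.706 m.
Argument (x−vt)/(2√(Dt)) = (12 − 7.93)/2.706 = 1.504; ½·erfc(1.504) = 0.01671.
C = 6.3 × 0.01671 = 0.105 mg/L.

0.105 mg/L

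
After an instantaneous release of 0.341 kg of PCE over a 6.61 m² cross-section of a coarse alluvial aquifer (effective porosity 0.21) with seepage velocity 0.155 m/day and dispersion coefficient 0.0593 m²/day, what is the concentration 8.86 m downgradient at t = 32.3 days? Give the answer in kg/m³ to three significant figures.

For an instantaneous plane source, C(x,t) = M/(n_e·A·√(4πDt)) · exp(−(x−vt)²/(4Dt)), with n_e·A the pore (flow) area.
Plume center vt = 0.155 × 32.3 = 5.0065 m, so the well at 8.86 m is 3.8535 m downgradient of the peak.
√(4πDt) = 4.906 m, giving peak height M/(n_e·A·√(4πDt)) = 0.341/(0.21 × 6.61 × 4.906) = 0.05007 kg/m³.
(x−vt)²/(4Dt) = (3.8535)²/(4 × 0.0593 × 32.3) = 1.938; exp(−1.938) = 0.1440.
C = 0.05007 × 0.1440 = 0.00721 kg/m³.

0.00721 kg/m³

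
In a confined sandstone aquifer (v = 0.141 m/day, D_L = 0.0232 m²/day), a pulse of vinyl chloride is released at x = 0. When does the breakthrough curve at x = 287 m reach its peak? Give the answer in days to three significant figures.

2030 days

For the 1D instantaneous-source solution, setting ∂C/∂t = 0 at fixed x gives v²t² + 2Dt − x² = 0, so t = (√(D² + v²x²) − D)/v².
√(D² + v²x²) = √(0.0232² + 0.141² × 287²) = 40.47; v² = 0.019881.
t = (40.47 − 0.0232)/0.019881 = 2030 days (vs. the pure-advection estimate x/v = 2040 d).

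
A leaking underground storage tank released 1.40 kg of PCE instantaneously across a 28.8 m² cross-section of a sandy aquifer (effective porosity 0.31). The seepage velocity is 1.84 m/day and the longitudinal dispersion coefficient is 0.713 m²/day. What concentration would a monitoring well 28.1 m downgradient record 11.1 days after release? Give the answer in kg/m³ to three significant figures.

0.00244 kg/m³

For an instantaneous plane source, C(x,t) = M/(n_e·A·√(4πDt)) · exp(−(x−vt)²/(4Dt)), with n_e·A the pore (flow) area.
Plume center vt = 1.84 × 11.1 = 20.424 m, so the well at 28.1 m is 7.676 m downgradient of the peak.
√(4πDt) = 9.973 m, giving peak height M/(n_e·A·√(4πDt)) = 1.40/(0.31 × 28.8 × 9.973) = 0.01572 kg/m³.
(x−vt)²/(4Dt) = (7.676)²/(4 × 0.713 × 11.1) = 1.861; exp(−1.861) = 0.1555.
C = 0.01572 × 0.1555 = 0.00244 kg/m³.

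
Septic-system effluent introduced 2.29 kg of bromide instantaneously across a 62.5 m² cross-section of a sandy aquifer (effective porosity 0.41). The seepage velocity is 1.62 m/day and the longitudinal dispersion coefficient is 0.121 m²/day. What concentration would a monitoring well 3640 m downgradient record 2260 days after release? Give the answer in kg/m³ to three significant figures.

For an instantaneous plane source, C(x,t) = M/(n_e·A·√(4πDt)) · exp(−(x−vt)²/(4Dt)), with n_e·A the pore (flow) area.
Plume center vt = 1.62 × 2260 = 3661.2 m, so the well at 3640 m is 21.2 m upgradient of the peak.
√(4πDt) = 58.62 m, giving peak height M/(n_e·A·√(4πDt)) = 2.29/(0.41 × 62.5 × 58.62) = 0.001524 kg/m³.
(x−vt)²/(4Dt) = (-21.2)²/(4 × 0.121 × 2260) = 0.4109; exp(−0.4109) = 0.6631.
C = 0.001524 × 0.6631 = 0.00101 kg/m³.

0.00101 kg/m³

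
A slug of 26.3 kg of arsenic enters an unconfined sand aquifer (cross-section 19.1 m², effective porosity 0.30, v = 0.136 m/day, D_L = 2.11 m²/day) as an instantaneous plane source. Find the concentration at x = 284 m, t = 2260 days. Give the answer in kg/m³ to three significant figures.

0.0182 kg/m³

For an instantaneous plane source, C(x,t) = M/(n_e·A·√(4πDt)) · exp(−(x−vt)²/(4Dt)), with n_e·A the pore (flow) area.
Plume center vt = 0.136 × 2260 = 307.36 m, so the well at 284 m is 23.36 m upgradient of the peak.
√(4πDt) = 244.8 m, giving peak height M/(n_e·A·√(4πDt)) = 26.3/(0.30 × 19.1 × 244.8) = 0.01875 kg/m³.
(x−vt)²/(4Dt) = (-23.36)²/(4 × 2.11 × 2260) = 0.02861; exp(−0.02861) = 0.9718.
C = 0.01875 × 0.9718 = 0.0182 kg/m³.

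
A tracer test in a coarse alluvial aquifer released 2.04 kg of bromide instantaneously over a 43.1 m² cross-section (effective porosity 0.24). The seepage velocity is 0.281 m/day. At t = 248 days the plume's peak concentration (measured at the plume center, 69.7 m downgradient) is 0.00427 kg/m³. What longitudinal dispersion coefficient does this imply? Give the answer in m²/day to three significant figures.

At the plume center C_max = M/(n_e·A·√(4πDt)), so D = M²/(4πt·(n_e·A·C_max)²).
n_e·A·C_max = 0.24 × 43.1 × 0.00427 = 0.04417 kg/m.
D = 2.04²/(4π × 248 × 0.04417²) = 0.684 m²/day.

0.684 m²/day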